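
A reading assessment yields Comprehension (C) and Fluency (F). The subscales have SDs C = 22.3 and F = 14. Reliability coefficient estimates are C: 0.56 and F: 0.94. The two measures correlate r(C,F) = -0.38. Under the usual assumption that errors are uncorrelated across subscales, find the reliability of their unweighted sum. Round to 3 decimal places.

Var(C+F) = 22.3² + 14² + 2·[22.3·14·(-0.38)] = 693.29 − 237.272 = 456.018.
Because errors are independent across components, Cov(Tᵢ,Tⱼ) = Cov(Xᵢ,Xⱼ); the off-diagonal part of the true-score variance is the same as above.
True-score variance = [22.3²·0.56 + 14²·0.94] − 237.272 = 462.722 − 237.272 = 225.45.
Reliability = 225.45 / 456.018 = 0.494.

0.494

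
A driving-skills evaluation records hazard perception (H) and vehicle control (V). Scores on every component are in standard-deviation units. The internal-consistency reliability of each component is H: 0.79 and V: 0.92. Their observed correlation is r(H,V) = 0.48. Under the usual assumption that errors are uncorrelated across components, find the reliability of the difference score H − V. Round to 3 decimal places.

Var(H−V) = 1 + 1 − 2·0.48 = 2 − 0.96 = 1.04.
With uncorrelated errors the cross-covariances are all true-score covariance, so they carry over unchanged; only the diagonal terms shrink to ρᵢσᵢ².
True-score variance = [0.79 + 0.92] − 0.96 = 1.71 − 0.96 = 0.75.
Reliability = 0.75 / 1.04 = 0.721.

0.721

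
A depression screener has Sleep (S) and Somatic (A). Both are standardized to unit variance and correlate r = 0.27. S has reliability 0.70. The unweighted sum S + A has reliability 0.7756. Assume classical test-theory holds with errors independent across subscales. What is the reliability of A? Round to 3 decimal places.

Var(S+A) = 2 + 2·0.27 = 2.540.
True-score variance = ρ_S + ρ_A + 2·0.27, so 0.7756 = (0.70 + ρ_A + 0.54) / 2.540.
ρ_A = 0.7756·2.540 − 0.70 − 0.54 = 0.730.

0.730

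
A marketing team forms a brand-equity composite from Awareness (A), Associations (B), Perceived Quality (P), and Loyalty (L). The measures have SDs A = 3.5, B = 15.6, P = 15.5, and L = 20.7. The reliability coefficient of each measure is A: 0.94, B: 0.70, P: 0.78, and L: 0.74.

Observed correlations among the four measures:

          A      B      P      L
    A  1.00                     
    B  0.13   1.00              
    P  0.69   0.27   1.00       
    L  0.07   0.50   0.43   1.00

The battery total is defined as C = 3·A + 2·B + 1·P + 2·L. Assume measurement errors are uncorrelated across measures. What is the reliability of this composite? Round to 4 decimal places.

0.8554

Var(C) = 3²·3.5² + 2²·15.6² + 15.5² + 2²·20.7² + 2·[6·3.5·15.6·0.13 + 3·3.5·15.5·0.69 + 6·3.5·20.7·0.07 + 2·15.6·15.5·0.27 + 4·15.6·20.7·0.50 + 2·15.5·20.7·0.43] = 3037.9 + 2475.31 = 5513.21.
With uncorrelated errors the cross-covariances are all true-score covariance, so they carry over unchanged; only the diagonal terms shrink to ρᵢσᵢ².
True-score variance = [3²·3.5²·0.94 + 2²·15.6²·0.70 + 15.5²·0.78 + 2²·20.7²·0.74] + 2475.31 = 2240.77 + 2475.31 = 4716.08.
Reliability = 4716.08 / 5513.21 = 0.8554.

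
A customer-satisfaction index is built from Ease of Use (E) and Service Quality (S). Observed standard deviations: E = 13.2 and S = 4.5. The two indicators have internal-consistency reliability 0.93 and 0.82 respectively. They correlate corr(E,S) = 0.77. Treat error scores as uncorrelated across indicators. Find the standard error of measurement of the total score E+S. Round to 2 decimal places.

Var(total) = 194.49 + 91.476 = 285.966.
True-score variance = 178.648 + 91.476 = 270.124, so reliability = 0.9446.
Error variance = 285.966 − 270.124 = 15.8418; SEM = √15.8418 = 3.98.

3.98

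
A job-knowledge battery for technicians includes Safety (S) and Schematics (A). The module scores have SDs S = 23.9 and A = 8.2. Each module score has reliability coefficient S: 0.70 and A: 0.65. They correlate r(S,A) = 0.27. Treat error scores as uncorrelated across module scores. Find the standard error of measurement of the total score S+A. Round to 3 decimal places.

Var(total) = 638.45 + 105.829 = 744.279.
True-score variance = 443.553 + 105.829 = 549.382, so reliability = 0.7381.
Error variance = 744.279 − 549.382 = 194.897; SEM = √194.897 = 13.961.

13.961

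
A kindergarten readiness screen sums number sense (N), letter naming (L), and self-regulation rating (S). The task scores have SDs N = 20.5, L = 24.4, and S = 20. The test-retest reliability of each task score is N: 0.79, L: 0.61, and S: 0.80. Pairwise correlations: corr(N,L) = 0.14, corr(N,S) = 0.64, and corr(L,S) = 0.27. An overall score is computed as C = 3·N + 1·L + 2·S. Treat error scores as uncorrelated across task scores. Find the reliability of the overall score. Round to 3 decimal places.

Var(C) = 3²·20.5² + 24.4² + 2²·20² + 2·[3·20.5·24.4·0.14 + 6·20.5·20·0.64 + 2·24.4·20·0.27] = 5977.61 + 4096.01 = 10073.6.
Because errors are independent across components, Cov(Tᵢ,Tⱼ) = Cov(Xᵢ,Xⱼ); the off-diagonal part of the true-score variance is the same as above.
True-score variance = [3²·20.5²·0.79 + 24.4²·0.61 + 2²·20²·0.80] + 4096.01 = 4631.15 + 4096.01 = 8727.16.
Reliability = 8727.16 / 10073.6 = 0.866.

0.866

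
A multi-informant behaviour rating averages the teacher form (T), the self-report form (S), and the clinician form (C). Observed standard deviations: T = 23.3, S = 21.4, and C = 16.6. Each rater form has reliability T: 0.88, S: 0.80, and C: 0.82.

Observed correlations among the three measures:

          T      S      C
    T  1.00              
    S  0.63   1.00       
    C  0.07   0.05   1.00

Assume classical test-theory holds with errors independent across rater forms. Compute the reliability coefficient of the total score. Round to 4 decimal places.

0.8965

Var(T+S+C) = 23.3² + 21.4² + 16.6² + 2·[23.3·21.4·0.63 + 23.3·16.6·0.07 + 21.4·16.6·0.05] = 1276.41 + 717.934 = 1994.34.
Because errors are independent across components, Cov(Tᵢ,Tⱼ) = Cov(Xᵢ,Xⱼ); the off-diagonal part of the true-score variance is the same as above.
True-score variance = [23.3²·0.88 + 21.4²·0.80 + 16.6²·0.82] + 717.934 = 1070.07 + 717.934 = 1788.
Reliability = 1788 / 1994.34 = 0.8965.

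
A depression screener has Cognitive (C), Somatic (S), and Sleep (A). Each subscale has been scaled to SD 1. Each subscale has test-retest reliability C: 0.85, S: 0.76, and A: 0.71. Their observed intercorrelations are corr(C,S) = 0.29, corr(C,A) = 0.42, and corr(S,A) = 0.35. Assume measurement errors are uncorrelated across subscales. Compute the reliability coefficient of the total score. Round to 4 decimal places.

Var(C+S+A) = 3 + 2·[0.29 + 0.42 + 0.35] = 3 + 2.12 = 5.12.
With uncorrelated errors the cross-covariances are all true-score covariance, so they carry over unchanged; only the diagonal terms shrink to ρᵢσᵢ².
True-score variance = [0.85 + 0.76 + 0.71] + 2.12 = 2.32 + 2.12 = 4.44.
Reliability = 4.44 / 5.12 = 0.8672.

0.8672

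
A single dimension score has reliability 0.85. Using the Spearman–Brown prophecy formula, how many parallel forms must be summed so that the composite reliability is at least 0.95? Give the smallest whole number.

4

k ≥ ρ*(1−ρ₁)/(ρ₁(1−ρ*)) = 0.95·0.15 / (0.85·0.05) = 3.353.
Smallest integer k = 4.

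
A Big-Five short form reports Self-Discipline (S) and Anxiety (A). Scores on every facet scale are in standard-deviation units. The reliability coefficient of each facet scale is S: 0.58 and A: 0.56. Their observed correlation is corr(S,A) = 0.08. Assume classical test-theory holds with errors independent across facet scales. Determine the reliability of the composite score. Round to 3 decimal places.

Var(S+A) = 2 + 2·[0.08] = 2 + 0.16 = 2.16.
Under uncorrelated errors the observed covariances equal the true-score covariances, so only the own-variance terms attenuate.
True-score variance = [0.58 + 0.56] + 0.16 = 1.14 + 0.16 = 1.3.
Reliability = 1.3 / 2.16 = 0.602.

0.602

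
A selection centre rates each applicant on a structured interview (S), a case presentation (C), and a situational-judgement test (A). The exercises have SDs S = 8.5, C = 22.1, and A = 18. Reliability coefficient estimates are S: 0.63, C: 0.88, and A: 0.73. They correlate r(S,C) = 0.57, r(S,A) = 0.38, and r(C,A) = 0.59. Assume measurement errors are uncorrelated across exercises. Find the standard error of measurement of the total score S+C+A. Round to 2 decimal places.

13.15

Var(total) = 884.66 + 799.833 = 1684.49.
True-score variance = 711.838 + 799.833 = 1511.67, so reliability = 0.8974.
Error variance = 1684.49 − 1511.67 = 172.822; SEM = √172.822 = 13.15.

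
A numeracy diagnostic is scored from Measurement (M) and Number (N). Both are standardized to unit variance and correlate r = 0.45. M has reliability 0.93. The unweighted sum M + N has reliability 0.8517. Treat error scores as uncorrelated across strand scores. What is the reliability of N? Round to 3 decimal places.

0.640

Var(M+N) = 2 + 2·0.45 = 2.900.
True-score variance = ρ_M + ρ_N + 2·0.45, so 0.8517 = (0.93 + ρ_N + 0.90) / 2.900.
ρ_N = 0.8517·2.900 − 0.93 − 0.90 = 0.640.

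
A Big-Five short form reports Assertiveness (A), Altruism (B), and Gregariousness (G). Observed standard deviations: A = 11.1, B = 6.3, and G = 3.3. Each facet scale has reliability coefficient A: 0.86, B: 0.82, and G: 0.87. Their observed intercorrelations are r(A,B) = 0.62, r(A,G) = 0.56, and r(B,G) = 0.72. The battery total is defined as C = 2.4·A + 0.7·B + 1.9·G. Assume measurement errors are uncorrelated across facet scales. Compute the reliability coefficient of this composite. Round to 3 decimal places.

Var(C) = 2.4²·11.1² + 0.7²·6.3² + 1.9²·3.3² + 2·[1.68·11.1·6.3·0.62 + 4.56·11.1·3.3·0.56 + 1.33·6.3·3.3·0.72] = 768.451 + 372.572 = 1141.02.
Under uncorrelated errors the observed covariances equal the true-score covariances, so only the own-variance terms attenuate.
True-score variance = [2.4²·11.1²·0.86 + 0.7²·6.3²·0.82 + 1.9²·3.3²·0.87] + 372.572 = 660.483 + 372.572 = 1033.05.
Reliability = 1033.05 / 1141.02 = 0.905.

0.905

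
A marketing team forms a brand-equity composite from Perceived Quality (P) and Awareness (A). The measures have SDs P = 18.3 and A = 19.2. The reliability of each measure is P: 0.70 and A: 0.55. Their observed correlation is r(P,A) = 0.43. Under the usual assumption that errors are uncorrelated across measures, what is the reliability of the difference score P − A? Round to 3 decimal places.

0.336

Var(P−A) = 18.3² + 19.2² − 2·18.3·19.2·0.43 = 703.53 − 302.17 = 401.36.
Under uncorrelated errors the observed covariances equal the true-score covariances, so only the own-variance terms attenuate.
True-score variance = [18.3²·0.70 + 19.2²·0.55] − 302.17 = 437.175 − 302.17 = 135.005.
Reliability = 135.005 / 401.36 = 0.336.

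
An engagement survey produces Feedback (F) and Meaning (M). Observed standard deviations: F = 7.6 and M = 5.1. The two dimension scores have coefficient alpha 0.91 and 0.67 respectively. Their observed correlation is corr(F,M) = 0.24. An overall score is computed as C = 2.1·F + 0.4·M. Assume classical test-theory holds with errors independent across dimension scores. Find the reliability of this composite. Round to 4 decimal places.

Var(C) = 2.1²·7.6² + 0.4²·5.1² + 2·[0.84·7.6·5.1·0.24] = 258.883 + 15.628 = 274.511.
Under uncorrelated errors the observed covariances equal the true-score covariances, so only the own-variance terms attenuate.
True-score variance = [2.1²·7.6²·0.91 + 0.4²·5.1²·0.67] + 15.628 = 234.585 + 15.628 = 250.213.
Reliability = 250.213 / 274.511 = 0.9115.

0.9115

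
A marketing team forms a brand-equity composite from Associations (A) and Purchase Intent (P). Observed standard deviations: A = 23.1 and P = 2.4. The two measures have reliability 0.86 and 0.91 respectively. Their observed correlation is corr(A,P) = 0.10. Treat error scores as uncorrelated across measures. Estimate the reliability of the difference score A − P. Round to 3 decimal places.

0.858

Var(A−P) = 23.1² + 2.4² − 2·23.1·2.4·0.10 = 539.37 − 11.088 = 528.282.
Because errors are independent across components, Cov(Tᵢ,Tⱼ) = Cov(Xᵢ,Xⱼ); the off-diagonal part of the true-score variance is the same as above.
True-score variance = [23.1²·0.86 + 2.4²·0.91] − 11.088 = 464.146 − 11.088 = 453.058.
Reliability = 453.058 / 528.282 = 0.858.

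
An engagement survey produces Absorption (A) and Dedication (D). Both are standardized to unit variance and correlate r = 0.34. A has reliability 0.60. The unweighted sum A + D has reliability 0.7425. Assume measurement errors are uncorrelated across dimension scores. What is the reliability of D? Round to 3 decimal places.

0.710

Var(A+D) = 2 + 2·0.34 = 2.680.
True-score variance = ρ_A + ρ_D + 2·0.34, so 0.7425 = (0.60 + ρ_D + 0.68) / 2.680.
ρ_D = 0.7425·2.680 − 0.60 − 0.68 = 0.710.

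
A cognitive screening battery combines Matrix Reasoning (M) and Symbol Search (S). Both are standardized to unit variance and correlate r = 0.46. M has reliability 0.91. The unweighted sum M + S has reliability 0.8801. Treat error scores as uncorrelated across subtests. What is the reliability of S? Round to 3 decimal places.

Var(M+S) = 2 + 2·0.46 = 2.920.
True-score variance = ρ_M + ρ_S + 2·0.46, so 0.8801 = (0.91 + ρ_S + 0.92) / 2.920.
ρ_S = 0.8801·2.920 − 0.91 − 0.92 = 0.740.

0.740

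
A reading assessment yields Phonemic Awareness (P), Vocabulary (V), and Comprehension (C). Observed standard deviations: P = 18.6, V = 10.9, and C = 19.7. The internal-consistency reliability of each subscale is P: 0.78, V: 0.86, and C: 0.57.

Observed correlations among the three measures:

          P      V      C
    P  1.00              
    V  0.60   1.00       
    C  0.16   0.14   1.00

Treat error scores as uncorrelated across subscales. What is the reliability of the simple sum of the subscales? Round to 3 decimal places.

Var(P+V+C) = 18.6² + 10.9² + 19.7² + 2·[18.6·10.9·0.60 + 18.6·19.7·0.16 + 10.9·19.7·0.14] = 852.86 + 420.667 = 1273.53.
Because errors are independent across components, Cov(Tᵢ,Tⱼ) = Cov(Xᵢ,Xⱼ); the off-diagonal part of the true-score variance is the same as above.
True-score variance = [18.6²·0.78 + 10.9²·0.86 + 19.7²·0.57] + 420.667 = 593.237 + 420.667 = 1013.9.
Reliability = 1013.9 / 1273.53 = 0.796.

0.796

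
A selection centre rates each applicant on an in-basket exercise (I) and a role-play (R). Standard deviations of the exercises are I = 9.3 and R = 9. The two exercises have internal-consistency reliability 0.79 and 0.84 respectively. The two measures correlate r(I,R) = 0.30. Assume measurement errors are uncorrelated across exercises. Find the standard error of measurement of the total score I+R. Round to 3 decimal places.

5.579

Var(total) = 167.49 + 50.22 = 217.71.
True-score variance = 136.367 + 50.22 = 186.587, so reliability = 0.8570.
Error variance = 217.71 − 186.587 = 31.1229; SEM = √31.1229 = 5.579.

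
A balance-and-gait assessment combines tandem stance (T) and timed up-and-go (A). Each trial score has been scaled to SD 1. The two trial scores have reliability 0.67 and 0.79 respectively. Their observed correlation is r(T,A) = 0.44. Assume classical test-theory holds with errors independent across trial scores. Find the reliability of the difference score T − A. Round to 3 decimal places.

0.518

Var(T−A) = 1 + 1 − 2·0.44 = 2 − 0.88 = 1.12.
With uncorrelated errors the cross-covariances are all true-score covariance, so they carry over unchanged; only the diagonal terms shrink to ρᵢσᵢ².
True-score variance = [0.67 + 0.79] − 0.88 = 1.46 − 0.88 = 0.58.
Reliability = 0.58 / 1.12 = 0.518.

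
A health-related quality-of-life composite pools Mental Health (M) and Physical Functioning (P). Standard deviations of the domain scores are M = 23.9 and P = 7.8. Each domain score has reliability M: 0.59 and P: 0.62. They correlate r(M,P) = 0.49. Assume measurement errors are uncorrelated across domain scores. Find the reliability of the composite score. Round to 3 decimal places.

0.684

Var(M+P) = 23.9² + 7.8² + 2·[23.9·7.8·0.49] = 632.05 + 182.692 = 814.742.
Because errors are independent across components, Cov(Tᵢ,Tⱼ) = Cov(Xᵢ,Xⱼ); the off-diagonal part of the true-score variance is the same as above.
True-score variance = [23.9²·0.59 + 7.8²·0.62] + 182.692 = 374.735 + 182.692 = 557.426.
Reliability = 557.426 / 814.742 = 0.684.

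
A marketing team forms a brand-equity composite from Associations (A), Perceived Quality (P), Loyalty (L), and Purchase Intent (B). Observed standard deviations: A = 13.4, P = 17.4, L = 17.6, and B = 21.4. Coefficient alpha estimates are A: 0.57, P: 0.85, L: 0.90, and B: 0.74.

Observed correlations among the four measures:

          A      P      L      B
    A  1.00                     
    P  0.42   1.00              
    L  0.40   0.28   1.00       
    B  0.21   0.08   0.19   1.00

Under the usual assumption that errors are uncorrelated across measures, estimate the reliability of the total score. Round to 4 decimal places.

Var(A+P+L+B) = 13.4² + 17.4² + 17.6² + 21.4² + 2·[13.4·17.4·0.42 + 13.4·17.6·0.40 + 13.4·21.4·0.21 + 17.4·17.6·0.28 + 17.4·21.4·0.08 + 17.6·21.4·0.19] = 1250.04 + 879.161 = 2129.2.
Under uncorrelated errors the observed covariances equal the true-score covariances, so only the own-variance terms attenuate.
True-score variance = [13.4²·0.57 + 17.4²·0.85 + 17.6²·0.90 + 21.4²·0.74] + 879.161 = 977.37 + 879.161 = 1856.53.
Reliability = 1856.53 / 2129.2 = 0.8719.

0.8719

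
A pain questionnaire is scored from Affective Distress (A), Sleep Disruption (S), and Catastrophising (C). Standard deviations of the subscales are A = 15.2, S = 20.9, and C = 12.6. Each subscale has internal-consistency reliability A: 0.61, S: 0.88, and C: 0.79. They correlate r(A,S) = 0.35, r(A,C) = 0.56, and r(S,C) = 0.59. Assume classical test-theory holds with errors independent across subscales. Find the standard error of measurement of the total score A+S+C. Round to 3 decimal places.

Var(total) = 826.61 + 747.62 = 1574.23.
True-score variance = 650.748 + 747.62 = 1398.37, so reliability = 0.8883.
Error variance = 1574.23 − 1398.37 = 175.862; SEM = √175.862 = 13.261.

13.261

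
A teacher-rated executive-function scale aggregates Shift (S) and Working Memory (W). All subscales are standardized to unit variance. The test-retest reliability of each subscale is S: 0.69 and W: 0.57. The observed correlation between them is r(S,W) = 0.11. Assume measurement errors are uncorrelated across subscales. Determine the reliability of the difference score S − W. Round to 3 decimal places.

Var(S−W) = 1 + 1 − 2·0.11 = 2 − 0.22 = 1.78.
Under uncorrelated errors the observed covariances equal the true-score covariances, so only the own-variance terms attenuate.
True-score variance = [0.69 + 0.57] − 0.22 = 1.26 − 0.22 = 1.04.
Reliability = 1.04 / 1.78 = 0.584.

0.584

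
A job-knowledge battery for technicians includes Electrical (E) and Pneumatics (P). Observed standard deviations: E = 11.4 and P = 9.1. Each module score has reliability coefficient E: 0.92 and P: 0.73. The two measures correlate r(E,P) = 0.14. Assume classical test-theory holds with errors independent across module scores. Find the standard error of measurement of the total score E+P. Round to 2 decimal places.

5.72

Var(total) = 212.77 + 29.0472 = 241.817.
True-score variance = 180.014 + 29.0472 = 209.062, so reliability = 0.8645.
Error variance = 241.817 − 209.062 = 32.7555; SEM = √32.7555 = 5.72.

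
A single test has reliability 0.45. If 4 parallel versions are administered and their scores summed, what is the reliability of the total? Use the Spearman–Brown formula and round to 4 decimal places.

ρ_k = kρ / (1 + (k−1)ρ) = 4·0.45 / (1 + 3·0.45) = 1.800 / 2.350 = 0.7660.

0.7660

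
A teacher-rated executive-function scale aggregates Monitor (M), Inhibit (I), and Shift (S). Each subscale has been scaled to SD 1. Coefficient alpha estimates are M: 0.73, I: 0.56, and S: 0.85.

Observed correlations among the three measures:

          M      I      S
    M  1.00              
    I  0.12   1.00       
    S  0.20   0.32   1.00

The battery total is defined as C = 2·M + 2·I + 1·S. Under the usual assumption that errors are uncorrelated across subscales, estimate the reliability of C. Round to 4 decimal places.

0.7517

Var(C) = 2² + 2² + 1 + 2·[4·0.12 + 2·0.20 + 2·0.32] = 9 + 3.04 = 12.04.
With uncorrelated errors the cross-covariances are all true-score covariance, so they carry over unchanged; only the diagonal terms shrink to ρᵢσᵢ².
True-score variance = [2²·0.73 + 2²·0.56 + 0.85] + 3.04 = 6.01 + 3.04 = 9.05.
Reliability = 9.05 / 12.04 = 0.7517.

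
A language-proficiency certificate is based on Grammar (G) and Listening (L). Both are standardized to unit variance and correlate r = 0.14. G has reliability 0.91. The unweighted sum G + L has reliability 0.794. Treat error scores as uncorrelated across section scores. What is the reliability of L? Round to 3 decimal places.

0.620

Var(G+L) = 2 + 2·0.14 = 2.280.
True-score variance = ρ_G + ρ_L + 2·0.14, so 0.794 = (0.91 + ρ_L + 0.28) / 2.280.
ρ_L = 0.794·2.280 − 0.91 − 0.28 = 0.620.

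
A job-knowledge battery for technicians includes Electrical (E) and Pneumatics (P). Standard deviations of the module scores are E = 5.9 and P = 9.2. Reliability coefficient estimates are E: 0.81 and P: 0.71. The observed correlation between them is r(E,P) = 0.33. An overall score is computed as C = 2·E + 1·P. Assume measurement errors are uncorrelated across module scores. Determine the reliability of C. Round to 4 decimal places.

0.8274

Var(C) = 2²·5.9² + 9.2² + 2·[2·5.9·9.2·0.33] = 223.88 + 71.6496 = 295.53.
With uncorrelated errors the cross-covariances are all true-score covariance, so they carry over unchanged; only the diagonal terms shrink to ρᵢσᵢ².
True-score variance = [2²·5.9²·0.81 + 9.2²·0.71] + 71.6496 = 172.879 + 71.6496 = 244.528.
Reliability = 244.528 / 295.53 = 0.8274.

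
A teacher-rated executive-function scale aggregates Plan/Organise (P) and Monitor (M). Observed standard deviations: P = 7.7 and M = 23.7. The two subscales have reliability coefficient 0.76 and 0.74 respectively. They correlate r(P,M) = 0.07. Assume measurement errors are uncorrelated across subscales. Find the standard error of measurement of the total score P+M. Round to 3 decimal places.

12.660

Var(total) = 620.98 + 25.5486 = 646.529.
True-score variance = 460.711 + 25.5486 = 486.26, so reliability = 0.7521.
Error variance = 646.529 − 486.26 = 160.269; SEM = √160.269 = 12.660.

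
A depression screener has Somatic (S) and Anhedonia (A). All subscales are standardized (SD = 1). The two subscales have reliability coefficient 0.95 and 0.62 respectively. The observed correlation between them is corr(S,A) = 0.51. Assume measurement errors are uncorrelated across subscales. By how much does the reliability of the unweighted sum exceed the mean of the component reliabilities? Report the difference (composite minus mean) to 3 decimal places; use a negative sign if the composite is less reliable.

0.073

Var(sum) = 2 + 1.02 = 3.02; true-score variance = 1.57 + 1.02 = 2.59; composite reliability = 0.8576.
Mean component reliability = 0.7850.
Difference = 0.8576 − 0.7850 = 0.073.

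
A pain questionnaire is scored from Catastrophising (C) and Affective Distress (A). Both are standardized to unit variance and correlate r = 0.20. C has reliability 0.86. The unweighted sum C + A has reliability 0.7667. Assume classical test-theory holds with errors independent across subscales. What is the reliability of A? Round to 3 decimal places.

0.580

Var(C+A) = 2 + 2·0.20 = 2.400.
True-score variance = ρ_C + ρ_A + 2·0.20, so 0.7667 = (0.86 + ρ_A + 0.40) / 2.400.
ρ_A = 0.7667·2.400 − 0.86 − 0.40 = 0.580.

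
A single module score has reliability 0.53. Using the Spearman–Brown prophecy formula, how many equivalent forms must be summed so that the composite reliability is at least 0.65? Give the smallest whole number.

k ≥ ρ*(1−ρ₁)/(ρ₁(1−ρ*)) = 0.65·0.47 / (0.53·0.35) = 1.647.
Smallest integer k = 2.

2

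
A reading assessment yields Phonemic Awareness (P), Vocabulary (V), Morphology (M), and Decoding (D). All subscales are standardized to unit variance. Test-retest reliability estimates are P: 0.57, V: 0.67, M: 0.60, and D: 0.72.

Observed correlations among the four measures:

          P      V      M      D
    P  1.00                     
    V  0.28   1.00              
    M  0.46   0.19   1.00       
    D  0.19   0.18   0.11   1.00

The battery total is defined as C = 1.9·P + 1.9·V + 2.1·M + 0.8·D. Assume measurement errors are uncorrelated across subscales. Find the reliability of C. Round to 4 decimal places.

Var(C) = 1.9² + 1.9² + 2.1² + 0.8² + 2·[3.61·0.28 + 3.99·0.46 + 1.52·0.19 + 3.99·0.19 + 1.52·0.18 + 1.68·0.11] = 12.27 + 8.703 = 20.973.
Because errors are independent across components, Cov(Tᵢ,Tⱼ) = Cov(Xᵢ,Xⱼ); the off-diagonal part of the true-score variance is the same as above.
True-score variance = [1.9²·0.57 + 1.9²·0.67 + 2.1²·0.60 + 0.8²·0.72] + 8.703 = 7.5832 + 8.703 = 16.2862.
Reliability = 16.2862 / 20.973 = 0.7765.

0.7765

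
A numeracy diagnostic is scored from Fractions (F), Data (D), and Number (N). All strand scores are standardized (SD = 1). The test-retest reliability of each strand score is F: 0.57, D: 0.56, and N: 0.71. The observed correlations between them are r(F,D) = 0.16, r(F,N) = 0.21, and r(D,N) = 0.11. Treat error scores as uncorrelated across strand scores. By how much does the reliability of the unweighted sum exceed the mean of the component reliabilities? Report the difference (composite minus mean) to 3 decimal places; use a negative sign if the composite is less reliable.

0.094

Var(sum) = 3 + 0.96 = 3.96; true-score variance = 1.84 + 0.96 = 2.8; composite reliability = 0.7071.
Mean component reliability = 0.6133.
Difference = 0.7071 − 0.6133 = 0.094.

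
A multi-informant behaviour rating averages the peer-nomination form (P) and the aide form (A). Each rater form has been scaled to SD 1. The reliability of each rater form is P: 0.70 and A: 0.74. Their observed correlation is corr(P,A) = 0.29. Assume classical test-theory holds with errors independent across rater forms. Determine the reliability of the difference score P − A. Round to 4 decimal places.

Var(P−A) = 1 + 1 − 2·0.29 = 2 − 0.58 = 1.42.
With uncorrelated errors the cross-covariances are all true-score covariance, so they carry over unchanged; only the diagonal terms shrink to ρᵢσᵢ².
True-score variance = [0.70 + 0.74] − 0.58 = 1.44 − 0.58 = 0.86.
Reliability = 0.86 / 1.42 = 0.6056.

0.6056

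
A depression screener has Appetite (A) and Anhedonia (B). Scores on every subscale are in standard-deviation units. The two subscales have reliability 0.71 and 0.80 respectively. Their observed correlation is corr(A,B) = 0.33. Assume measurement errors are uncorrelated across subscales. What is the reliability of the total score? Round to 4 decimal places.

Var(A+B) = 2 + 2·[0.33] = 2 + 0.66 = 2.66.
Because errors are independent across components, Cov(Tᵢ,Tⱼ) = Cov(Xᵢ,Xⱼ); the off-diagonal part of the true-score variance is the same as above.
True-score variance = [0.71 + 0.80] + 0.66 = 1.51 + 0.66 = 2.17.
Reliability = 2.17 / 2.66 = 0.8158.

0.8158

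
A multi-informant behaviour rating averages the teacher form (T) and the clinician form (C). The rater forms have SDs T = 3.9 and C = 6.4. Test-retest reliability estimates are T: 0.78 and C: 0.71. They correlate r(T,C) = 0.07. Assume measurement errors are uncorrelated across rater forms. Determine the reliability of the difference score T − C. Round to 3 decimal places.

Var(T−C) = 3.9² + 6.4² − 2·3.9·6.4·0.07 = 56.17 − 3.4944 = 52.6756.
With uncorrelated errors the cross-covariances are all true-score covariance, so they carry over unchanged; only the diagonal terms shrink to ρᵢσᵢ².
True-score variance = [3.9²·0.78 + 6.4²·0.71] − 3.4944 = 40.9454 − 3.4944 = 37.451.
Reliability = 37.451 / 52.6756 = 0.711.

0.711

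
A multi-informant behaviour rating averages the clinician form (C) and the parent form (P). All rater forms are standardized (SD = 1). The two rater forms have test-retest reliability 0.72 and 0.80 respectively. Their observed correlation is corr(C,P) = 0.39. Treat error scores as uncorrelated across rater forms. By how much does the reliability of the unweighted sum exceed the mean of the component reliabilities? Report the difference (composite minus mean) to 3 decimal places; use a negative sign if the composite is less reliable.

0.067

Var(sum) = 2 + 0.78 = 2.78; true-score variance = 1.52 + 0.78 = 2.3; composite reliability = 0.8273.
Mean component reliability = 0.7600.
Difference = 0.8273 − 0.7600 = 0.067.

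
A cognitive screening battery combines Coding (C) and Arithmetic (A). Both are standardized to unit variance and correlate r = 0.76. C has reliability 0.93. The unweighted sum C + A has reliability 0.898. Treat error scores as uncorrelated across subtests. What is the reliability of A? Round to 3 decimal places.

Var(C+A) = 2 + 2·0.76 = 3.520.
True-score variance = ρ_C + ρ_A + 2·0.76, so 0.898 = (0.93 + ρ_A + 1.52) / 3.520.
ρ_A = 0.898·3.520 − 0.93 − 1.52 = 0.711.

0.711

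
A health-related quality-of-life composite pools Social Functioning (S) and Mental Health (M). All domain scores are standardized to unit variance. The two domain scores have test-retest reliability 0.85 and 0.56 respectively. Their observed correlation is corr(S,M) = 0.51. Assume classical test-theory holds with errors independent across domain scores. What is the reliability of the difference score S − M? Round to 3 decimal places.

Var(S−M) = 1 + 1 − 2·0.51 = 2 − 1.02 = 0.98.
Under uncorrelated errors the observed covariances equal the true-score covariances, so only the own-variance terms attenuate.
True-score variance = [0.85 + 0.56] − 1.02 = 1.41 − 1.02 = 0.39.
Reliability = 0.39 / 0.98 = 0.398.

0.398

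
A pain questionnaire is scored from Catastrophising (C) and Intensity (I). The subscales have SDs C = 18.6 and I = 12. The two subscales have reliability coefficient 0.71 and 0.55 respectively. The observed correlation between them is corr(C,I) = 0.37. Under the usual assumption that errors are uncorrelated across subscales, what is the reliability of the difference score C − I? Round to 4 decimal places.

0.4916

Var(C−I) = 18.6² + 12² − 2·18.6·12·0.37 = 489.96 − 165.168 = 324.792.
Because errors are independent across components, Cov(Tᵢ,Tⱼ) = Cov(Xᵢ,Xⱼ); the off-diagonal part of the true-score variance is the same as above.
True-score variance = [18.6²·0.71 + 12²·0.55] − 165.168 = 324.832 − 165.168 = 159.664.
Reliability = 159.664 / 324.792 = 0.4916.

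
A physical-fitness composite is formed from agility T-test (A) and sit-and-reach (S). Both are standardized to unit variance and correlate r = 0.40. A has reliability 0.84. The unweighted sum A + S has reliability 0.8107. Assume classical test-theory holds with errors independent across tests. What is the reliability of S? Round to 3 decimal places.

0.630

Var(A+S) = 2 + 2·0.40 = 2.800.
True-score variance = ρ_A + ρ_S + 2·0.40, so 0.8107 = (0.84 + ρ_S + 0.80) / 2.800.
ρ_S = 0.8107·2.800 − 0.84 − 0.80 = 0.630.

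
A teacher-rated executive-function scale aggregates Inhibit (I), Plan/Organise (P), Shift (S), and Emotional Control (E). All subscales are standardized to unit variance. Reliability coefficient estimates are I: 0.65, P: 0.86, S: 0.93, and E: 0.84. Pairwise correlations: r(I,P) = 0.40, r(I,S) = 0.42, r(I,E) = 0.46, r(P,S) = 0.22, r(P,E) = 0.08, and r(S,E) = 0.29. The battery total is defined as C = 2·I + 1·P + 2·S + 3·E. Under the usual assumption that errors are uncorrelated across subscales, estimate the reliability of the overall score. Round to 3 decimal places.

0.902

Var(C) = 2² + 1 + 2² + 3² + 2·[2·0.40 + 4·0.42 + 6·0.46 + 2·0.22 + 3·0.08 + 6·0.29] = 18 + 15.32 = 33.32.
With uncorrelated errors the cross-covariances are all true-score covariance, so they carry over unchanged; only the diagonal terms shrink to ρᵢσᵢ².
True-score variance = [2²·0.65 + 0.86 + 2²·0.93 + 3²·0.84] + 15.32 = 14.74 + 15.32 = 30.06.
Reliability = 30.06 / 33.32 = 0.902.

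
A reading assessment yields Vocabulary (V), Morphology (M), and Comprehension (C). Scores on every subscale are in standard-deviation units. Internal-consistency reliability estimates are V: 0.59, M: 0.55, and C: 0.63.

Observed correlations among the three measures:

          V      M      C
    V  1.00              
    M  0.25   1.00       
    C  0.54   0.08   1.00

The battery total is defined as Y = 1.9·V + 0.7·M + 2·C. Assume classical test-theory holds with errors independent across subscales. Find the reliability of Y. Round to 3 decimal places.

0.757

Var(Y) = 1.9² + 0.7² + 2² + 2·[1.33·0.25 + 3.8·0.54 + 1.4·0.08] = 8.1 + 4.993 = 13.093.
Under uncorrelated errors the observed covariances equal the true-score covariances, so only the own-variance terms attenuate.
True-score variance = [1.9²·0.59 + 0.7²·0.55 + 2²·0.63] + 4.993 = 4.9194 + 4.993 = 9.9124.
Reliability = 9.9124 / 13.093 = 0.757.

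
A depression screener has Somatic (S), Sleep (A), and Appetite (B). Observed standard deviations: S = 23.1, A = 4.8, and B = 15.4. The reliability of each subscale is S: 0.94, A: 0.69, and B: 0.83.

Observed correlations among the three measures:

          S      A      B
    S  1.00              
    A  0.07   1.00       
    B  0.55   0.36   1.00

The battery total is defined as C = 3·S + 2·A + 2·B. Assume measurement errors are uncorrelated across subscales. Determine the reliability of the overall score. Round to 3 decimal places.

Var(C) = 3²·23.1² + 2²·4.8² + 2²·15.4² + 2·[6·23.1·4.8·0.07 + 6·23.1·15.4·0.55 + 4·4.8·15.4·0.36] = 5843.29 + 2653.91 = 8497.2.
Because errors are independent across components, Cov(Tᵢ,Tⱼ) = Cov(Xᵢ,Xⱼ); the off-diagonal part of the true-score variance is the same as above.
True-score variance = [3²·23.1²·0.94 + 2²·4.8²·0.69 + 2²·15.4²·0.83] + 2653.91 = 5365.3 + 2653.91 = 8019.22.
Reliability = 8019.22 / 8497.2 = 0.944.

0.944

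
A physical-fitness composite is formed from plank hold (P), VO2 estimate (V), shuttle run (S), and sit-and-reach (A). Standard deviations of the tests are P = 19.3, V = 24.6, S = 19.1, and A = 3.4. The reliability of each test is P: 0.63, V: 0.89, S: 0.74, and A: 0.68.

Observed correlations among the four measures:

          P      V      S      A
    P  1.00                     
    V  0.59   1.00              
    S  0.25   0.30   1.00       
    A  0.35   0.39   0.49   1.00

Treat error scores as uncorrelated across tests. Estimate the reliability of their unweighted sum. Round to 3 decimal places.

Var(P+V+S+A) = 19.3² + 24.6² + 19.1² + 3.4² + 2·[19.3·24.6·0.59 + 19.3·19.1·0.25 + 19.3·3.4·0.35 + 24.6·19.1·0.30 + 24.6·3.4·0.39 + 19.1·3.4·0.49] = 1354.02 + 1201.29 = 2555.31.
With uncorrelated errors the cross-covariances are all true-score covariance, so they carry over unchanged; only the diagonal terms shrink to ρᵢσᵢ².
True-score variance = [19.3²·0.63 + 24.6²·0.89 + 19.1²·0.74 + 3.4²·0.68] + 1201.29 = 1051.08 + 1201.29 = 2252.37.
Reliability = 2252.37 / 2555.31 = 0.881.

0.881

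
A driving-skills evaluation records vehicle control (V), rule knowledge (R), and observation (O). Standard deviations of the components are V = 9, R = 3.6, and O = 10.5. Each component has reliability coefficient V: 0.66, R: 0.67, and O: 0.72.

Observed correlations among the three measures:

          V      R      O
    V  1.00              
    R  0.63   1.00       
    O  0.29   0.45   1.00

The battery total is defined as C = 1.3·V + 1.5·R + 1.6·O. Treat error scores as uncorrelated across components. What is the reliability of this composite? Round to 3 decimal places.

Var(C) = 1.3²·9² + 1.5²·3.6² + 1.6²·10.5² + 2·[1.95·9·3.6·0.63 + 2.08·9·10.5·0.29 + 2.4·3.6·10.5·0.45] = 448.29 + 275.26 = 723.55.
With uncorrelated errors the cross-covariances are all true-score covariance, so they carry over unchanged; only the diagonal terms shrink to ρᵢσᵢ².
True-score variance = [1.3²·9²·0.66 + 1.5²·3.6²·0.67 + 1.6²·10.5²·0.72] + 275.26 = 313.097 + 275.26 = 588.357.
Reliability = 588.357 / 723.55 = 0.813.

0.813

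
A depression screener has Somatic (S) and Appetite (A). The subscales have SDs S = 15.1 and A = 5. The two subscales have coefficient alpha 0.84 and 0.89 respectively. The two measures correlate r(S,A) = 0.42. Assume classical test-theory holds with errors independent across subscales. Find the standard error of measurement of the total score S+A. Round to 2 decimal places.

Var(total) = 253.01 + 63.42 = 316.43.
True-score variance = 213.778 + 63.42 = 277.198, so reliability = 0.8760.
Error variance = 316.43 − 277.198 = 39.2316; SEM = √39.2316 = 6.26.

6.26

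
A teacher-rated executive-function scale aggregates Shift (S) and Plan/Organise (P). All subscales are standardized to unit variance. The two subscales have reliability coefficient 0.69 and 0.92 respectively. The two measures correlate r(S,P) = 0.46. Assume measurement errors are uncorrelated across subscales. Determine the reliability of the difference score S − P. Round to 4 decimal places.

Var(S−P) = 1 + 1 − 2·0.46 = 2 − 0.92 = 1.08.
Under uncorrelated errors the observed covariances equal the true-score covariances, so only the own-variance terms attenuate.
True-score variance = [0.69 + 0.92] − 0.92 = 1.61 − 0.92 = 0.69.
Reliability = 0.69 / 1.08 = 0.6389.

0.6389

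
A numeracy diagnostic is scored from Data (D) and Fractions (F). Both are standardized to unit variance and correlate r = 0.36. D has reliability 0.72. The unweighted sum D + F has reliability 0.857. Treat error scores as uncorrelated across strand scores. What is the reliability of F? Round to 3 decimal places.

Var(D+F) = 2 + 2·0.36 = 2.720.
True-score variance = ρ_D + ρ_F + 2·0.36, so 0.857 = (0.72 + ρ_F + 0.72) / 2.720.
ρ_F = 0.857·2.720 − 0.72 − 0.72 = 0.891.

0.891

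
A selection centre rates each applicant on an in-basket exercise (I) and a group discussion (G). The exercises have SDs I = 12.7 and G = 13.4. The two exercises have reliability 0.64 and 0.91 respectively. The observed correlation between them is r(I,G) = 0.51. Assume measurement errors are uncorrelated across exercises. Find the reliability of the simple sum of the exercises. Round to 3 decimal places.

0.856

Var(I+G) = 12.7² + 13.4² + 2·[12.7·13.4·0.51] = 340.85 + 173.584 = 514.434.
Under uncorrelated errors the observed covariances equal the true-score covariances, so only the own-variance terms attenuate.
True-score variance = [12.7²·0.64 + 13.4²·0.91] + 173.584 = 266.625 + 173.584 = 440.209.
Reliability = 440.209 / 514.434 = 0.856.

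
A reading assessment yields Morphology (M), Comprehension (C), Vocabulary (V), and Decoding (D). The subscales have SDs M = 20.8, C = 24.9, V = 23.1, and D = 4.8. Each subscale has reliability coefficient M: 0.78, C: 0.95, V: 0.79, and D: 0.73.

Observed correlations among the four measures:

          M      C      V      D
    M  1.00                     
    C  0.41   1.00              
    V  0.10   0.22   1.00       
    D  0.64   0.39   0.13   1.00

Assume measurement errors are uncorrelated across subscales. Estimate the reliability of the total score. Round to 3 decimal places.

0.907

Var(M+C+V+D) = 20.8² + 24.9² + 23.1² + 4.8² + 2·[20.8·24.9·0.41 + 20.8·23.1·0.10 + 20.8·4.8·0.64 + 24.9·23.1·0.22 + 24.9·4.8·0.39 + 23.1·4.8·0.13] = 1609.3 + 1023.72 = 2633.02.
Because errors are independent across components, Cov(Tᵢ,Tⱼ) = Cov(Xᵢ,Xⱼ); the off-diagonal part of the true-score variance is the same as above.
True-score variance = [20.8²·0.78 + 24.9²·0.95 + 23.1²·0.79 + 4.8²·0.73] + 1023.72 = 1364.84 + 1023.72 = 2388.56.
Reliability = 2388.56 / 2633.02 = 0.907.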